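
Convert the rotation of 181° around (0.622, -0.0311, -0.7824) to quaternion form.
-0.0087 + 0.622i - 0.0311j - 0.7824k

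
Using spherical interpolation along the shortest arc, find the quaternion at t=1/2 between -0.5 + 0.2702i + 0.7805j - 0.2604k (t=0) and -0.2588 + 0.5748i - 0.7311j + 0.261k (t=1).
-0.1466 - 0.1851i + 0.9186j - 0.3169k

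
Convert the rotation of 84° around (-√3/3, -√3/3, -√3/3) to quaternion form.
0.7431 - 0.3863i - 0.3863j - 0.3863k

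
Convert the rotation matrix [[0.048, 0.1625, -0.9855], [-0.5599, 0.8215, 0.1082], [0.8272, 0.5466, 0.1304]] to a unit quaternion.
0.7071 + 0.155i - 0.6409j - 0.2554k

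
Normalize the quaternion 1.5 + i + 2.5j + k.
0.4629 + 0.3086i + 0.7715j + 0.3086k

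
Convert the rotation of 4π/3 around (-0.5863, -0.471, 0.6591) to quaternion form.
-0.5 - 0.5078i - 0.4079j + 0.5708k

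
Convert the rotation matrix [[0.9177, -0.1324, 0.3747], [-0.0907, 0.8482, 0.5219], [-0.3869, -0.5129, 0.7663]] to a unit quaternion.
0.9397 - 0.2753i + 0.2026j + 0.0111k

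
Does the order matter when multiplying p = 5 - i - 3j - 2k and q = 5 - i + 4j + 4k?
Yes: pq = 44 - 14i + 11j + 3k ≠ 44 - 6i - j + 17k = qp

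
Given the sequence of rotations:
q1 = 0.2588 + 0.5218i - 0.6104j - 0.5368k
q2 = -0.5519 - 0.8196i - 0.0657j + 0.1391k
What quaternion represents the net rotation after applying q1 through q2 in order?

q2 · q1 = 0.3194 - 0.3799i - 0.0475j + 0.8668k
0.3194 - 0.3799i - 0.0475j + 0.8668k


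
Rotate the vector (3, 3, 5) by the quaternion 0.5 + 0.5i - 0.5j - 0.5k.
(-5, -3, 3)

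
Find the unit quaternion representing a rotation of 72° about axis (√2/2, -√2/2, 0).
0.809 + 0.4156i - 0.4156j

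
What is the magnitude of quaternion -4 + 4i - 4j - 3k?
√57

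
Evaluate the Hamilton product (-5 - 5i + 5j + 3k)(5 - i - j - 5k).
-10 - 42i + 2j + 50k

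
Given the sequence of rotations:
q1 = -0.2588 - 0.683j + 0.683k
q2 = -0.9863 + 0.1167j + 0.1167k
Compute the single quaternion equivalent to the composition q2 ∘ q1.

q2 · q1 = 0.2553 + 0.1594i + 0.6434j - 0.7038k
0.2553 + 0.1594i + 0.6434j - 0.7038k


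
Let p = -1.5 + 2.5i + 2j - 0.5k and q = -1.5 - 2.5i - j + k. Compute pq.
11 + 1.5i - 2.75j + 1.75k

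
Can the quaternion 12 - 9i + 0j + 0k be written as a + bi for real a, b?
Yes. The quaternion 12 - 9i has j- and k-coefficients y = z = 0, so it lies in the complex subalgebra spanned by 1 and i.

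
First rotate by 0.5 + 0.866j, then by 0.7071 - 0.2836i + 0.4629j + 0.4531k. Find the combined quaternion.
-0.0473 - 0.5342i + 0.8438j - 0.019k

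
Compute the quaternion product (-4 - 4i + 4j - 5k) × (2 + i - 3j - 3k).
-7 - 39i + 3j + 10k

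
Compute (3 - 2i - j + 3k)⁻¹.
0.1304 + 0.087i + 0.0435j - 0.1304k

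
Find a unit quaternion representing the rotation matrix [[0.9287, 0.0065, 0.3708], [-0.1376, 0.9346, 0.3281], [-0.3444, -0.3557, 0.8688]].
0.9659 - 0.177i + 0.1851j - 0.0373k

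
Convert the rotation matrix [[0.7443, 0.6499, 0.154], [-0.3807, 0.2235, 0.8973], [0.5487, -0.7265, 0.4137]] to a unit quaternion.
0.7716 - 0.5261i - 0.1279j - 0.3339k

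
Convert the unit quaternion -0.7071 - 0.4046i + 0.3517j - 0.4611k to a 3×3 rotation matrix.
[[0.3274, -0.9367, -0.1243], [0.3675, 0.2474, -0.8965], [0.8705, 0.2478, 0.4252]]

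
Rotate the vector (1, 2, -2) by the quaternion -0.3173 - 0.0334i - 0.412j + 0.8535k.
(-0.067, 0.017, -2.999)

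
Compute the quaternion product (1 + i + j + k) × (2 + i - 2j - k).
4 + 4i + 2j - 2k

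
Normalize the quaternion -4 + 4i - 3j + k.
-0.6172 + 0.6172i - 0.4629j + 0.1543k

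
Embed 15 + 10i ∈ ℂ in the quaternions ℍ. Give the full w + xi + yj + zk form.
15 + 10i + 0j + 0k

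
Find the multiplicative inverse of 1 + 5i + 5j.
0.0196 - 0.098i - 0.098j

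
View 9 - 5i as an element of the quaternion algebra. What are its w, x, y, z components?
9 - 5i + 0j + 0k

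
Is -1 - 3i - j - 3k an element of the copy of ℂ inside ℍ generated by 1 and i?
No. The quaternion -1 - 3i - j - 3k has j-coefficient y = -1 and k-coefficient z = -3, not both zero, so it does not lie in the complex subalgebra spanned by 1 and i.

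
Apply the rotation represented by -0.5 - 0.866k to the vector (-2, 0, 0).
(1, -1.732, 0)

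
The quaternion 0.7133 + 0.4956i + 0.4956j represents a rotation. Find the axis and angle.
axis = (√2/2, √2/2, 0), θ = 89°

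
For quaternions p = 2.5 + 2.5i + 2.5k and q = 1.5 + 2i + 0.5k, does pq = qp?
No: pq = -2.5 + 8.75i + 3.75j + 5k ≠ -2.5 + 8.75i - 3.75j + 5k = qp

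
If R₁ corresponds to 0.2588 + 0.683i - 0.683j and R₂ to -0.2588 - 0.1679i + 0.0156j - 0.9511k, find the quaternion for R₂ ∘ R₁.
0.0584 - 0.8698i - 0.4688j - 0.1421k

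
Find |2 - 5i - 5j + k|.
√55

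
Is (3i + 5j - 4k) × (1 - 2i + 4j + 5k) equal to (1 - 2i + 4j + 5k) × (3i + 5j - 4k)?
No: pq = 6 + 44i - 2j + 18k ≠ 6 - 38i + 12j - 26k = qp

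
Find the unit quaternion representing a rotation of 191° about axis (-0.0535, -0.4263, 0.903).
-0.0958 - 0.0533i - 0.4243j + 0.8988k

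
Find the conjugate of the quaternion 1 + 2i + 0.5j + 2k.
1 - 2i - 0.5j - 2k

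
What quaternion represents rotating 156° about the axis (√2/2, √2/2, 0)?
0.2079 + 0.6917i + 0.6917j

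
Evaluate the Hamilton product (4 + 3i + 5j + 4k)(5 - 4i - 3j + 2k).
39 + 21i - 9j + 39k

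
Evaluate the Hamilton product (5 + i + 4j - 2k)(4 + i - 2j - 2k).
23 - 3i + 6j - 24k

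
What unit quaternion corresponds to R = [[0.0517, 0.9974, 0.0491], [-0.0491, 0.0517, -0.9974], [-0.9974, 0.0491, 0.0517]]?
0.5374 + 0.4869i + 0.4869j - 0.4869k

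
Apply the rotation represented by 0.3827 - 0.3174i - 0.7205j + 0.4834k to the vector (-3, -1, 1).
(0.571, -3.267, -0.034)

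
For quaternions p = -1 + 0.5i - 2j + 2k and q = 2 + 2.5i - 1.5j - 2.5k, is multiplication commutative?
No: pq = -1.25 + 6.5i + 3.75j + 10.75k ≠ -1.25 - 9.5i - 8.75j + 2.25k = qp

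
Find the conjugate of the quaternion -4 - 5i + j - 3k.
-4 + 5i - j + 3k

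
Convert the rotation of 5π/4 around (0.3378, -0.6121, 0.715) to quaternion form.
-0.3827 + 0.3121i - 0.5655j + 0.6606k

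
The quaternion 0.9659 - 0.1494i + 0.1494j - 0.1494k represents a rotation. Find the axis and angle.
axis = (-√3/3, √3/3, -√3/3), θ = π/6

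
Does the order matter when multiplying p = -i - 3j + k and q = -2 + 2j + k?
Yes: pq = 5 - 3i + 7j - 4k ≠ 5 + 7i + 5j = qp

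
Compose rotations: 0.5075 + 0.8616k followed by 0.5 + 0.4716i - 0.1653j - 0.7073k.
0.8632 + 0.0969i - 0.4902j + 0.0718k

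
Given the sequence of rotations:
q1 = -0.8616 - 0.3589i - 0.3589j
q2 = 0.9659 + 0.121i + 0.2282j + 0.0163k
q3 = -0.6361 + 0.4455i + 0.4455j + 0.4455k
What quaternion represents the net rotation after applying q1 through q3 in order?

q2 · q1 = -0.7069 - 0.4451i - 0.5491j + 0.0244k
q3 · q2 · q1 = 0.8817 + 0.2237i - 0.1748j - 0.3768k
0.8817 + 0.2237i - 0.1748j - 0.3768k


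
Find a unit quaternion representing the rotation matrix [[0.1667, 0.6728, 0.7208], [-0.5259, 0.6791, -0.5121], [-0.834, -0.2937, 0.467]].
0.7604 + 0.0718i + 0.5112j - 0.3941k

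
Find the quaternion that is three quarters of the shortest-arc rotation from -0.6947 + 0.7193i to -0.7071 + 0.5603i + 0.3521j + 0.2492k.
-0.7185 + 0.613i + 0.2683j + 0.1899k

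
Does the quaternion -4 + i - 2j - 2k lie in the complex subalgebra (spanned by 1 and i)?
No. The quaternion -4 + i - 2j - 2k has j-coefficient y = -2 and k-coefficient z = -2, not both zero, so it does not lie in the complex subalgebra spanned by 1 and i.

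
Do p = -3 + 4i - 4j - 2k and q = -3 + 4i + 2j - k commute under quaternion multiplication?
No: pq = -1 - 16i + 2j + 33k ≠ -1 - 32i + 10j - 15k = qp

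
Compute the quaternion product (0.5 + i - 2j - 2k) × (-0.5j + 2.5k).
4 - 6i - 2.75j + 0.75k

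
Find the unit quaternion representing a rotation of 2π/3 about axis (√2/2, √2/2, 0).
0.5 + 0.6124i + 0.6124j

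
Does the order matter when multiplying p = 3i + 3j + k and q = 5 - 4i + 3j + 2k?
Yes: pq = 1 + 18i + 5j + 26k ≠ 1 + 12i + 25j - 16k = qp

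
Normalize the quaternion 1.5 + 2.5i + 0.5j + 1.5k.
0.4523 + 0.7538i + 0.1508j + 0.4523k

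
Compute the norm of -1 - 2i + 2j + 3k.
√18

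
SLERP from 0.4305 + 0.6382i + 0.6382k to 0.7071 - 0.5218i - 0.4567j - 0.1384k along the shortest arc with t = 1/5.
0.1938 + 0.7405i + 0.1318j + 0.6298k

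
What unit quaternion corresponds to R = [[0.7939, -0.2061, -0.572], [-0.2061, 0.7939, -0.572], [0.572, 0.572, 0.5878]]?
0.891 + 0.321i - 0.321j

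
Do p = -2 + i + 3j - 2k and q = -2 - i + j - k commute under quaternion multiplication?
No: pq = -i - 5j + 10k ≠ i - 11j + 2k = qp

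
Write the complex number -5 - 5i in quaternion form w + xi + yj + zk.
-5 - 5i + 0j + 0k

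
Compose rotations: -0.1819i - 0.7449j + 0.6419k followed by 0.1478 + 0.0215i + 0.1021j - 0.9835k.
0.7113 - 0.694i + 0.055j + 0.0974k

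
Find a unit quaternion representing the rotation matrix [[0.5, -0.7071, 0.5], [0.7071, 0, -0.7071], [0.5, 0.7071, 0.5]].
0.7071 + 0.5i + 0.5k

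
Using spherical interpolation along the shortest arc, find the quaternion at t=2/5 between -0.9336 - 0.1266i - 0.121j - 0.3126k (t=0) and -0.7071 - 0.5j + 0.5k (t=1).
-0.9467 - 0.0844i - 0.3101j + 0.021k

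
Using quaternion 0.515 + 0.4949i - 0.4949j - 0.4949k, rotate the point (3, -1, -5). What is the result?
(5.039, -2.92, -1.041)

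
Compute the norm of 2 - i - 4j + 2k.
5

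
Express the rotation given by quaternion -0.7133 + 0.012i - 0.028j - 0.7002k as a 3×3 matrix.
[[0.0179, -0.9996, 0.0231], [0.9982, 0.0192, 0.0563], [-0.0567, 0.0221, 0.9981]]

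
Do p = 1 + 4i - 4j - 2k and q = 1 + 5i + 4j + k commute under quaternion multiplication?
No: pq = -1 + 13i - 14j + 35k ≠ -1 + 5i + 14j - 37k = qp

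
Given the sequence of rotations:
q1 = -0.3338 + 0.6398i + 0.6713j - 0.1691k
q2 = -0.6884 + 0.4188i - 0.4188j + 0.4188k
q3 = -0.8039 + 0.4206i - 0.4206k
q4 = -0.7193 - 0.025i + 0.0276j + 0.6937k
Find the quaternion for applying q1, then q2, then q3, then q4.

q2 · q1 = 0.3138 - 0.7906i + 0.0164j + 0.5257k
q3 · q2 · q1 = 0.3014 + 0.7744i + 0.0982j - 0.5477k
q4 · q3 · q2 · q1 = 0.1798 - 0.6478i + 0.4612j + 0.5792k
0.1798 - 0.6478i + 0.4612j + 0.5792k


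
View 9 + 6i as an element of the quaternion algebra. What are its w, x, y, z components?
9 + 6i + 0j + 0k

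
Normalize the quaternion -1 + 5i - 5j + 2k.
-0.1348 + 0.6742i - 0.6742j + 0.2697k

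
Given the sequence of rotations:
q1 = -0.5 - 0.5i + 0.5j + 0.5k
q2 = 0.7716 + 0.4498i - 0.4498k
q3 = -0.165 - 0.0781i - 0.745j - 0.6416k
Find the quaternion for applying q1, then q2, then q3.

q2 · q1 = 0.064 - 0.3858i + 0.3858j + 0.8356k
q3 · q2 · q1 = 0.7829 - 0.3163i + 0.2015j - 0.4965k
0.7829 - 0.3163i + 0.2015j - 0.4965k


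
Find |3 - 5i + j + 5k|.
√60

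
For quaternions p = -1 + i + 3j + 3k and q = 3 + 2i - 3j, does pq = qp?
No: pq = 4 + 10i + 18j ≠ 4 - 8i + 6j + 18k = qp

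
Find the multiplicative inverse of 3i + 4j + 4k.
-0.0732i - 0.0976j - 0.0976k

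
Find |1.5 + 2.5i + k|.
3.082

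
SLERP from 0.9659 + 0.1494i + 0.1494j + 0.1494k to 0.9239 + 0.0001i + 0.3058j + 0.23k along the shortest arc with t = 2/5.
0.9554 + 0.0902i + 0.2134j + 0.1829k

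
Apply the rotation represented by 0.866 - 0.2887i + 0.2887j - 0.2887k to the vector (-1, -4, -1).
(-2.667, -2.333, 2.334)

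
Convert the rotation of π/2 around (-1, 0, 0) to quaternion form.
0.7071 - 0.7071i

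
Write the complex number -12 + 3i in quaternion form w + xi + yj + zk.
-12 + 3i + 0j + 0k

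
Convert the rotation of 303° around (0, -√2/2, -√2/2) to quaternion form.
-0.8788 - 0.3374j - 0.3374k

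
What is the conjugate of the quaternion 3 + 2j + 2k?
3 - 2j - 2k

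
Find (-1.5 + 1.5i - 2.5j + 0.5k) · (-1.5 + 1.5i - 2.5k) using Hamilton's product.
1.25 + 1.75i + 8.25j + 6.75k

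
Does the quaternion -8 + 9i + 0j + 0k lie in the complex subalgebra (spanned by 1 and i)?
Yes. The quaternion -8 + 9i has j- and k-coefficients y = z = 0, so it lies in the complex subalgebra spanned by 1 and i.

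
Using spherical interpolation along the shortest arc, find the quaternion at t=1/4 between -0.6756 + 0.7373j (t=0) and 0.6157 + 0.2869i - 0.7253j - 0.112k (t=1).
-0.6667 - 0.0729i + 0.7412j + 0.0284k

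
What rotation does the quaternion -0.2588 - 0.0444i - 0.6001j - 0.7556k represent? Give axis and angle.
axis = (-0.046, -0.6213, -0.7823), θ = 7π/6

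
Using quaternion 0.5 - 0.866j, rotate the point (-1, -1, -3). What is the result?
(3.098, -1, 0.634)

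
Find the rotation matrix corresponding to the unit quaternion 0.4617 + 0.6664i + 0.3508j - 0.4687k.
[[0.3145, 0.9003, -0.3008], [0.0347, -0.3275, -0.9442], [-0.9486, 0.2865, -0.1343]]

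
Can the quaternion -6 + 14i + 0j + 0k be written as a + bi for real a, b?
Yes. The quaternion -6 + 14i has j- and k-coefficients y = z = 0, so it lies in the complex subalgebra spanned by 1 and i.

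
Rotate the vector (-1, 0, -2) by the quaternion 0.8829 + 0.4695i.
(-1, 1.658, -1.118)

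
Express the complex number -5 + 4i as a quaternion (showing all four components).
-5 + 4i + 0j + 0k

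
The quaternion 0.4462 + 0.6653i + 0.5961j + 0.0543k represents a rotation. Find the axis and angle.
axis = (0.7434, 0.6661, 0.0607), θ = 127°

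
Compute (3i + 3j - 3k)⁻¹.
-0.1111i - 0.1111j + 0.1111k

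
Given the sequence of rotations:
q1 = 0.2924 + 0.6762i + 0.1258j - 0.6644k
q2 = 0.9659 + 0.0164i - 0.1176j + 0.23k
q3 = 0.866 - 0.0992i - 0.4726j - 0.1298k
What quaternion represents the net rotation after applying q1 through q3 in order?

q2 · q1 = 0.4389 + 0.7071i + 0.2535j - 0.4929k
q3 · q2 · q1 = 0.5061 + 0.8347i - 0.1286j - 0.1748k
0.5061 + 0.8347i - 0.1286j - 0.1748k


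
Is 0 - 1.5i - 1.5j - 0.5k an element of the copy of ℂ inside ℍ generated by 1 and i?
No. The quaternion -1.5i - 1.5j - 0.5k has j-coefficient y = -1.5 and k-coefficient z = -0.5, not both zero, so it does not lie in the complex subalgebra spanned by 1 and i.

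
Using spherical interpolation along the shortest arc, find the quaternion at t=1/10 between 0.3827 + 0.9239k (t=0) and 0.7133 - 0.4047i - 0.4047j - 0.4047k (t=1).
0.2679 + 0.0596i + 0.0596j + 0.9598k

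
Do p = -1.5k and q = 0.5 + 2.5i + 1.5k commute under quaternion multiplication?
No: pq = 2.25 - 3.75j - 0.75k ≠ 2.25 + 3.75j - 0.75k = qp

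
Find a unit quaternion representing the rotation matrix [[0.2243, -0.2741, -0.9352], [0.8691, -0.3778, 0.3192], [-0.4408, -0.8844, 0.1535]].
-0.5 + 0.6018i + 0.2472j - 0.5716k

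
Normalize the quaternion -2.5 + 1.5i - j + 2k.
-0.6804 + 0.4082i - 0.2722j + 0.5443k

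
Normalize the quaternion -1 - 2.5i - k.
-0.3482 - 0.8704i - 0.3482k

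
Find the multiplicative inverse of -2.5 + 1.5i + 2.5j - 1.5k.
-0.1471 - 0.0882i - 0.1471j + 0.0882k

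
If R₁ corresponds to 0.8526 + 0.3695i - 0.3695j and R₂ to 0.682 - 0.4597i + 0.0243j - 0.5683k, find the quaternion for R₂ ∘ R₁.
0.7603 - 0.3499i - 0.4413j - 0.3237k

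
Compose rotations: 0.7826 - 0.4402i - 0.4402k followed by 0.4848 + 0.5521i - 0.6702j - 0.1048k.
0.5763 + 0.5137i - 0.2353j - 0.5904k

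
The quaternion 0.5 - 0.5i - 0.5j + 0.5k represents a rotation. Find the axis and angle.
axis = (-√3/3, -√3/3, √3/3), θ = 2π/3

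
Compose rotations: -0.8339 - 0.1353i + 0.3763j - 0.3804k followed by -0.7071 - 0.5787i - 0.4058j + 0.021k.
0.672 + 0.7247i - 0.1507j - 0.0212k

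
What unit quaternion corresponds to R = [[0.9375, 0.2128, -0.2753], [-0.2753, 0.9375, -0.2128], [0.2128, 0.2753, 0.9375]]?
0.9763 + 0.125i - 0.125j - 0.125k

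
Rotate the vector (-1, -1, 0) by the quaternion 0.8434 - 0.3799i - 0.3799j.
(-1, -1, 0)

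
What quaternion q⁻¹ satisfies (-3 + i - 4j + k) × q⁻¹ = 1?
-0.1111 - 0.037i + 0.1481j - 0.037k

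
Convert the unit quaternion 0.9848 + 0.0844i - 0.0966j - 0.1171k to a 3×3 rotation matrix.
[[0.9539, 0.2143, -0.21], [-0.2469, 0.9583, -0.1436], [0.1705, 0.1889, 0.9671]]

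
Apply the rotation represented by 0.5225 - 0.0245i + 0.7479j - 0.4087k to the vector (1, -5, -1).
(-3.207, -3.202, 2.543)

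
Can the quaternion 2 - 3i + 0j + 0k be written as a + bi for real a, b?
Yes. The quaternion 2 - 3i has j- and k-coefficients y = z = 0, so it lies in the complex subalgebra spanned by 1 and i.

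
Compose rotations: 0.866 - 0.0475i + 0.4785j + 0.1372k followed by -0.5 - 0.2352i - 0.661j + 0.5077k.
-0.1975 - 0.5136i - 0.8035j + 0.2271k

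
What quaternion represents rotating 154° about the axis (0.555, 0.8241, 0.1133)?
0.225 + 0.5408i + 0.803j + 0.1104k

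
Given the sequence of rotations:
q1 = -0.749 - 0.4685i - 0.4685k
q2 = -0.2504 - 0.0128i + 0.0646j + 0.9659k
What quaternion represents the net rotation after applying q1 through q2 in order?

q2 · q1 = 0.6341 + 0.0966i - 0.5069j - 0.5759k
0.6341 + 0.0966i - 0.5069j - 0.5759k


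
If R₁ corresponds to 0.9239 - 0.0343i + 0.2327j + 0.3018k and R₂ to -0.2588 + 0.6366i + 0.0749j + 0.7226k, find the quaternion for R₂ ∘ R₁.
-0.4528 + 0.4515i - 0.2079j + 0.7402k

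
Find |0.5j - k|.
1.118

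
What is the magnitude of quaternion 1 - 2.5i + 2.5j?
3.674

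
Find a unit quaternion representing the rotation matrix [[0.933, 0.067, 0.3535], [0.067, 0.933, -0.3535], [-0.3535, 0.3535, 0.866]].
0.9659 + 0.183i + 0.183j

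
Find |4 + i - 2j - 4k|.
√37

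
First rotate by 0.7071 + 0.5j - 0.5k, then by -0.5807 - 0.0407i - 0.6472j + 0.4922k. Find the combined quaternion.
0.1591 + 0.0487i - 0.7683j + 0.618k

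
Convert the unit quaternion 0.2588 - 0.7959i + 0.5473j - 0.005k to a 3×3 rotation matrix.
[[0.4009, -0.8686, 0.2912], [-0.8738, -0.267, 0.4065], [-0.2753, -0.4174, -0.866]]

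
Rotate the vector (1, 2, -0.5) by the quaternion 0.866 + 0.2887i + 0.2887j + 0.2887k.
(-0.333, 2.167, 0.667)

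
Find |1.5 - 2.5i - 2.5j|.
3.841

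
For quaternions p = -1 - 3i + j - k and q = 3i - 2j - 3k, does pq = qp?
No: pq = 8 - 8i - 10j + 6k ≠ 8 + 2i + 14j = qp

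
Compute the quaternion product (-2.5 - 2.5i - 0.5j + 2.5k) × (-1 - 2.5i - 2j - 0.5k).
-3.5 + 14i - 2j + 2.5k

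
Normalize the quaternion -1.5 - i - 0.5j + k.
-0.7071 - 0.4714i - 0.2357j + 0.4714k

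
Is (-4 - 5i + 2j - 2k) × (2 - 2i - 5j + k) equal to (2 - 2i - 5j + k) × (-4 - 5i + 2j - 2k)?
No: pq = -6 - 10i + 33j + 21k ≠ -6 + 6i + 15j - 37k = qp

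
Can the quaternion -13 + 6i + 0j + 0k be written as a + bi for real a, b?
Yes. The quaternion -13 + 6i has j- and k-coefficients y = z = 0, so it lies in the complex subalgebra spanned by 1 and i.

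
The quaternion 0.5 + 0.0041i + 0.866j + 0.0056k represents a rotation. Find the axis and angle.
axis = (0.0047, 1, 0.0065), θ = 2π/3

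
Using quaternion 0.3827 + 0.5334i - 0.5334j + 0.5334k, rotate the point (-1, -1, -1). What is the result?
(0.955, 1.276, -0.678)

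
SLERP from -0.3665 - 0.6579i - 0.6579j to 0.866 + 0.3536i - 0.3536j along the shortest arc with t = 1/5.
-0.5504 - 0.6752i - 0.491j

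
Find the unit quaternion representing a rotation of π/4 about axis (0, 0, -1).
0.9239 - 0.3827k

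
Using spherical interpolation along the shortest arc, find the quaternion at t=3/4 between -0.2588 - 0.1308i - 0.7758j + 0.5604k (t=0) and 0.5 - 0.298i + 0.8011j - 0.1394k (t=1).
-0.4567 + 0.1958i - 0.8285j + 0.2581k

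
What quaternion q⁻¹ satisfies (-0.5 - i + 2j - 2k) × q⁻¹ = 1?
-0.0541 + 0.1081i - 0.2162j + 0.2162k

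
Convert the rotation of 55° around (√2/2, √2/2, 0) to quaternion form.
0.887 + 0.3265i + 0.3265j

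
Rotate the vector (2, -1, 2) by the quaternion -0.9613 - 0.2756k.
(2.226, 0.212, 2)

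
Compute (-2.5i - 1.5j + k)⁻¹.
0.2632i + 0.1579j - 0.1053k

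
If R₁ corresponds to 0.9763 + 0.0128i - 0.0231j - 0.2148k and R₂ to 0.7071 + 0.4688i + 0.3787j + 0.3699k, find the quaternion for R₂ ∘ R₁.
0.7725 + 0.3939i + 0.4588j + 0.1936k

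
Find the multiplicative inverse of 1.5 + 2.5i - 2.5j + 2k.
0.08 - 0.1333i + 0.1333j - 0.1067k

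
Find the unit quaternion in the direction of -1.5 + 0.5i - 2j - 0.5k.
-0.5774 + 0.1925i - 0.7698j - 0.1925k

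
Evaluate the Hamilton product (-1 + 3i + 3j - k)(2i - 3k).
-9 - 11i + 7j - 3k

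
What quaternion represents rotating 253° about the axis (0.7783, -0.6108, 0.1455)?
-0.5948 + 0.6256i - 0.491j + 0.117k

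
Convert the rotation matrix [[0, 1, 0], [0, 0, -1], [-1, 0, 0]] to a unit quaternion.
-0.5 - 0.5i - 0.5j + 0.5k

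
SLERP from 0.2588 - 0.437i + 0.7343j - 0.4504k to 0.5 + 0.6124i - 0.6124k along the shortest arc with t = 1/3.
0.4453 - 0.076i + 0.6052j - 0.6554k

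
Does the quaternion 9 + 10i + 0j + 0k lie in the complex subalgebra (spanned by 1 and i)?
Yes. The quaternion 9 + 10i has j- and k-coefficients y = z = 0, so it lies in the complex subalgebra spanned by 1 and i.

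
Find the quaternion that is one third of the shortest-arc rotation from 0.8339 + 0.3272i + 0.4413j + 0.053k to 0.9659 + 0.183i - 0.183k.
0.9082 + 0.288i + 0.3025j - 0.0274k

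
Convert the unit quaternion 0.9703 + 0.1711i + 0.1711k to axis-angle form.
axis = (√2/2, 0, √2/2), θ = 28°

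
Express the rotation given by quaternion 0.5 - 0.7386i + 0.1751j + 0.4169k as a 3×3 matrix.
[[0.5911, -0.6756, -0.4407], [0.1582, -0.4387, 0.8846], [-0.7909, -0.5926, -0.1524]]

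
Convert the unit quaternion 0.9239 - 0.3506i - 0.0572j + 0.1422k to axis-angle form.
axis = (-0.9163, -0.1495, 0.3716), θ = π/4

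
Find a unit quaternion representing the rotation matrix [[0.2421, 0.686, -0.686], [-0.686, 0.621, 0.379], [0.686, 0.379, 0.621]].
0.7881 - 0.4353j - 0.4353k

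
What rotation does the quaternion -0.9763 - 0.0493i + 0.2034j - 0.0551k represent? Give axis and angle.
axis = (-0.2278, 0.9398, -0.2546), θ = 335°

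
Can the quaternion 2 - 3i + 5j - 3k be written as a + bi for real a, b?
No. The quaternion 2 - 3i + 5j - 3k has j-coefficient y = 5 and k-coefficient z = -3, not both zero, so it does not lie in the complex subalgebra spanned by 1 and i.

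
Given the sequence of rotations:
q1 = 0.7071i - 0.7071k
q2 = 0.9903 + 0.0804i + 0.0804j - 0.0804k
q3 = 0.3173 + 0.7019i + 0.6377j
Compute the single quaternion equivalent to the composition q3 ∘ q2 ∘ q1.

q2 · q1 = -0.1137 + 0.6434i - 0.7571k
q3 · q2 · q1 = -0.4877 - 0.3585i + 0.4589j - 0.6505k
-0.4877 - 0.3585i + 0.4589j - 0.6505k


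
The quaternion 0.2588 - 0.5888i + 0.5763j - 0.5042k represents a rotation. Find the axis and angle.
axis = (-0.6096, 0.5966, -0.522), θ = 5π/6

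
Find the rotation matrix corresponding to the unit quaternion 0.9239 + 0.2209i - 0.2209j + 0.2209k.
[[0.8048, -0.5058, -0.3106], [0.3106, 0.8048, -0.5058], [0.5058, 0.3106, 0.8048]]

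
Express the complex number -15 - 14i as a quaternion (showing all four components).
-15 - 14i + 0j + 0k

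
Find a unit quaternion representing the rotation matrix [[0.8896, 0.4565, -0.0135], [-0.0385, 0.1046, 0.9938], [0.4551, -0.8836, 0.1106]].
0.7254 - 0.647i - 0.1615j - 0.1706k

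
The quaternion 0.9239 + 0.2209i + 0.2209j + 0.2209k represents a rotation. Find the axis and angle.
axis = (√3/3, √3/3, √3/3), θ = π/4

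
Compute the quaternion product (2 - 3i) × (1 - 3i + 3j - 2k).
-7 - 9i - 13k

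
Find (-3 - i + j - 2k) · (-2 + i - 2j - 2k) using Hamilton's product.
5 - 7i + 11k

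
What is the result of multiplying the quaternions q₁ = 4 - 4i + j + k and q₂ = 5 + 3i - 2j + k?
33 - 5i + 4j + 14k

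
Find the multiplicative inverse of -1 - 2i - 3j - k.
-0.0667 + 0.1333i + 0.2j + 0.0667k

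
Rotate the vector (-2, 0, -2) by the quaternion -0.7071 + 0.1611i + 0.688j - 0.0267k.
(1.859, -0.901, -1.932)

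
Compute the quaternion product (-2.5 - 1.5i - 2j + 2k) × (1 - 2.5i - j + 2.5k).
-13.25 + 1.75i - 0.75j - 7.75k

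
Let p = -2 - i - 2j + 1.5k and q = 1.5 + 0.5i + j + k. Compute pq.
-2 - 6i - 3.25j + 0.25k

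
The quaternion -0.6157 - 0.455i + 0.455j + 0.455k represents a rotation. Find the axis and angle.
axis = (-√3/3, √3/3, √3/3), θ = 256°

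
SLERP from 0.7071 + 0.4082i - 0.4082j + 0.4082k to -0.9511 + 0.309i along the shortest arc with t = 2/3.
0.9722 - 0.0684i - 0.1584j + 0.1584k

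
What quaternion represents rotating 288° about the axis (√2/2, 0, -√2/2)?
-0.809 + 0.4156i - 0.4156k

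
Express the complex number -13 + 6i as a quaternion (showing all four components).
-13 + 6i + 0j + 0k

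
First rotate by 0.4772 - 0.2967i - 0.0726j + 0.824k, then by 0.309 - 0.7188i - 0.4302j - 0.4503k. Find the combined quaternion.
0.274 - 0.8219i + 0.4982j - 0.0357k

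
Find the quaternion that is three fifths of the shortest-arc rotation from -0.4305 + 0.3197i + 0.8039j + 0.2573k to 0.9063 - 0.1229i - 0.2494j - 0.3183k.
-0.769 + 0.2183i + 0.5107j + 0.3164k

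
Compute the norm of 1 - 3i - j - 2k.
√15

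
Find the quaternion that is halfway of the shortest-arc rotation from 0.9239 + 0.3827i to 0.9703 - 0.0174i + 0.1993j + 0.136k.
0.9743 + 0.1879i + 0.1025j + 0.07k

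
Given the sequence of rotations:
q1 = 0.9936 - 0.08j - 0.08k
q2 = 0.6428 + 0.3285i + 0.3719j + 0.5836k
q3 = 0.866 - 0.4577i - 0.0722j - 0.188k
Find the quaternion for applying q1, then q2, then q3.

q2 · q1 = 0.7151 + 0.3433i + 0.3444j + 0.5022k
q3 · q2 · q1 = 0.8957 - 0.0015i + 0.4119j + 0.1676k
0.8957 - 0.0015i + 0.4119j + 0.1676k


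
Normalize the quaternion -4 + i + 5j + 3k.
-0.5601 + 0.14i + 0.7001j + 0.4201k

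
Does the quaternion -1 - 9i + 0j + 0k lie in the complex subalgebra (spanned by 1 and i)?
Yes. The quaternion -1 - 9i has j- and k-coefficients y = z = 0, so it lies in the complex subalgebra spanned by 1 and i.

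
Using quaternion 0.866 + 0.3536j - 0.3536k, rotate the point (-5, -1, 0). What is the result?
(-3.112, 2.312, 3.312)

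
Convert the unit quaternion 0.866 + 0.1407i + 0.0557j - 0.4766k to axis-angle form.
axis = (0.2814, 0.1114, -0.9531), θ = π/3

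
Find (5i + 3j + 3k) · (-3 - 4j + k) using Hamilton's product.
9 - 14j - 29k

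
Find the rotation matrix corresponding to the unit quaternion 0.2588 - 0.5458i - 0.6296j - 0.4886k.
[[-0.2703, 0.9402, 0.2075], [0.4344, -0.0733, 0.8978], [0.8592, 0.3327, -0.3886]]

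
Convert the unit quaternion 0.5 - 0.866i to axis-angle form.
axis = (-1, 0, 0), θ = 2π/3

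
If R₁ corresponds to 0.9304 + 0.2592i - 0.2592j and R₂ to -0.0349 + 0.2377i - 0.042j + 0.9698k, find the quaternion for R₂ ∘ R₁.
-0.105 + 0.4635i + 0.2213j + 0.8516k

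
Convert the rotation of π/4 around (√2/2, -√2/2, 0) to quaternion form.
0.9239 + 0.2706i - 0.2706j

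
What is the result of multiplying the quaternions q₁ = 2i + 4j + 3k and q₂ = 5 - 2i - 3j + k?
13 + 23i + 12j + 17k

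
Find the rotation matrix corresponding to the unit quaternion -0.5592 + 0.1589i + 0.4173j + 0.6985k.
[[-0.3241, 0.9138, -0.2447], [-0.6486, -0.0263, 0.7607], [0.6887, 0.4053, 0.6012]]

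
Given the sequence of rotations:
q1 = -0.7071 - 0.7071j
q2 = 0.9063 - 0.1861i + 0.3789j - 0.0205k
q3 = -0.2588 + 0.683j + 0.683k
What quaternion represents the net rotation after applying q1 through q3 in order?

q2 · q1 = -0.3729 + 0.1171i - 0.9088j + 0.1461k
q3 · q2 · q1 = 0.6174 + 0.6902i + 0.0605j - 0.3725k
0.6174 + 0.6902i + 0.0605j - 0.3725k


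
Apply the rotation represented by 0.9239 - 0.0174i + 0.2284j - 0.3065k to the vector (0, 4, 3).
(3.532, 2.922, 1.997)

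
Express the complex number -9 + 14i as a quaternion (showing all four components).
-9 + 14i + 0j + 0k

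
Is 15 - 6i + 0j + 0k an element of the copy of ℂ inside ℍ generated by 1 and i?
Yes. The quaternion 15 - 6i has j- and k-coefficients y = z = 0, so it lies in the complex subalgebra spanned by 1 and i.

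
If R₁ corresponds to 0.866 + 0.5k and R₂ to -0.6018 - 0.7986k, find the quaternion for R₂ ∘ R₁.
-0.1219 - 0.9925k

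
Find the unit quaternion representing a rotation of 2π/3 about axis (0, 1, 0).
0.5 + 0.866j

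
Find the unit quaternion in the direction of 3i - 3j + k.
0.6882i - 0.6882j + 0.2294k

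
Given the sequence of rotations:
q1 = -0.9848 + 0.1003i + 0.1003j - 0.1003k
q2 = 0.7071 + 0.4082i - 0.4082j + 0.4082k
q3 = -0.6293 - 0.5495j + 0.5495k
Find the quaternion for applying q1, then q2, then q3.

q2 · q1 = -0.6554 - 0.3311i + 0.5548j - 0.391k
q3 · q2 · q1 = 0.9322 + 0.1184i - 0.1709j - 0.296k
0.9322 + 0.1184i - 0.1709j - 0.296k


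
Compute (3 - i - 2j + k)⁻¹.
0.2 + 0.0667i + 0.1333j - 0.0667k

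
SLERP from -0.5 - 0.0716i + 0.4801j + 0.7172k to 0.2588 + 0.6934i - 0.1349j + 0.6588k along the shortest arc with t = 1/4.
-0.3462 + 0.1721i + 0.3708j + 0.8444k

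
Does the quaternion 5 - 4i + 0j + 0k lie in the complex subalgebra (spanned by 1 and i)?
Yes. The quaternion 5 - 4i has j- and k-coefficients y = z = 0, so it lies in the complex subalgebra spanned by 1 and i.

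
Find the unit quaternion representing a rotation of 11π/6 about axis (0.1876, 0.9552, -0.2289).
-0.9659 + 0.0486i + 0.2472j - 0.0592k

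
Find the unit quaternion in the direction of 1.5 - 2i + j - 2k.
0.4472 - 0.5963i + 0.2981j - 0.5963k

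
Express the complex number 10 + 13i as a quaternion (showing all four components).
10 + 13i + 0j + 0k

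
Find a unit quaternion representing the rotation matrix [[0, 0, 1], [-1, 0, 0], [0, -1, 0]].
-0.5 + 0.5i - 0.5j + 0.5k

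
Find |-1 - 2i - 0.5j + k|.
2.5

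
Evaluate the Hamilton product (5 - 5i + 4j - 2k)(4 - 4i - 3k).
-6 - 52i + 9j - 7k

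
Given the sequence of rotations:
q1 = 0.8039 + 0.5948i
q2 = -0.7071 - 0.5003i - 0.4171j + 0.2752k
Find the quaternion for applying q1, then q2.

q2 · q1 = -0.2709 - 0.8228i - 0.1716j + 0.4693k
-0.2709 - 0.8228i - 0.1716j + 0.4693k


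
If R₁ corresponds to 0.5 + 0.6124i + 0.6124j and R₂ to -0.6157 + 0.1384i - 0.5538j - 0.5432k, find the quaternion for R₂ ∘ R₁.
-0.0535 + 0.0248i - 0.9866j + 0.1523k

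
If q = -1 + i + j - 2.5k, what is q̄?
-1 - i - j + 2.5k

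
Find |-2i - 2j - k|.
3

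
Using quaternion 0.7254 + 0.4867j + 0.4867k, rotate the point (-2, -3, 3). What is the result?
(4.132, -1.57, 1.57)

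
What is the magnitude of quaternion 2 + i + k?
√6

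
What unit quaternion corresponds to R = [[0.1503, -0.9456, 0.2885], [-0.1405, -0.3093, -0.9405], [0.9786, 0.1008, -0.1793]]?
0.4067 + 0.6401i - 0.4242j + 0.4949k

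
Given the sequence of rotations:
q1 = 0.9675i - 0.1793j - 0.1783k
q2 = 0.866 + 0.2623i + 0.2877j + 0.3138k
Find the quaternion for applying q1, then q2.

q2 · q1 = -0.1462 + 0.8428i + 0.1951j - 0.4798k
-0.1462 + 0.8428i + 0.1951j - 0.4798k


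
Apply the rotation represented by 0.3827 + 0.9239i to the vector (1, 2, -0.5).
(1, -1.061, 1.768)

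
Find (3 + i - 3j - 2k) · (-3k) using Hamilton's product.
-6 + 9i + 3j - 9k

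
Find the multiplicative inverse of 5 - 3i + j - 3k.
0.1136 + 0.0682i - 0.0227j + 0.0682k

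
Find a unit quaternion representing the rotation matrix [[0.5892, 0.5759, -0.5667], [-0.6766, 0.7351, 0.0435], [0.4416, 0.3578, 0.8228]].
0.887 + 0.0886i - 0.2842j - 0.353k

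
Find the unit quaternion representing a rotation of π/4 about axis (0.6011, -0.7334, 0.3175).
0.9239 + 0.23i - 0.2807j + 0.1215k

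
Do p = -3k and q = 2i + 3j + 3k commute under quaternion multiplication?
No: pq = 9 + 9i - 6j ≠ 9 - 9i + 6j = qp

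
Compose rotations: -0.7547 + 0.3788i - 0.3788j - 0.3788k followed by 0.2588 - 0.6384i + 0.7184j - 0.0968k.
0.282 + 0.271i - 0.9187j - 0.0553k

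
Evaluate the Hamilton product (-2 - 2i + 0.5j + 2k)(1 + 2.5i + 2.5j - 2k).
5.75 - 13i - 3.5j - 0.25k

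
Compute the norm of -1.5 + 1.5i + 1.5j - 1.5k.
3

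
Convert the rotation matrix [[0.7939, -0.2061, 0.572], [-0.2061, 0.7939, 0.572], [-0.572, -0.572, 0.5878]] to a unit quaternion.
0.891 - 0.321i + 0.321j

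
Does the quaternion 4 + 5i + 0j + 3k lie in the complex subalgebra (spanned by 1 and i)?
No. The quaternion 4 + 5i + 3k has j-coefficient y = 0 and k-coefficient z = 3, not both zero, so it does not lie in the complex subalgebra spanned by 1 and i.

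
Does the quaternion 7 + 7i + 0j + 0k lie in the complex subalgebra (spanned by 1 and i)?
Yes. The quaternion 7 + 7i has j- and k-coefficients y = z = 0, so it lies in the complex subalgebra spanned by 1 and i.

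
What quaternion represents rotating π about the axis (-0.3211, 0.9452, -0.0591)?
-0.3211i + 0.9452j - 0.0591k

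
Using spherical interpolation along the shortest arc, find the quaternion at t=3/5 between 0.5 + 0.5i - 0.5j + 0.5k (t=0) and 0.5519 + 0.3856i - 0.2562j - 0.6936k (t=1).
0.6651 + 0.543i - 0.4479j - 0.2495k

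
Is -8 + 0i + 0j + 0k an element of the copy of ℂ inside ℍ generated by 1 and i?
Yes. The quaternion -8 has j- and k-coefficients y = z = 0, so it lies in the complex subalgebra spanned by 1 and i.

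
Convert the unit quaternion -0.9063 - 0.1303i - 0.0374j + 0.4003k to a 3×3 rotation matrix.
[[0.6767, 0.7353, -0.0365], [-0.7158, 0.6456, -0.2661], [-0.1721, 0.2062, 0.9632]]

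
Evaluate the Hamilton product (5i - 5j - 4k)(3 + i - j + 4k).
6 - 9i - 39j - 12k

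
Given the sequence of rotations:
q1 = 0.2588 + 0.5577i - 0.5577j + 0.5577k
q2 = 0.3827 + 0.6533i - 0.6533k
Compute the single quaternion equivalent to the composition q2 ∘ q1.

q2 · q1 = 0.099 + 0.0182i - 0.9421j - 0.32k
0.099 + 0.0182i - 0.9421j - 0.32k


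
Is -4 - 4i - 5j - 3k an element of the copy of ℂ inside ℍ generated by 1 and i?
No. The quaternion -4 - 4i - 5j - 3k has j-coefficient y = -5 and k-coefficient z = -3, not both zero, so it does not lie in the complex subalgebra spanned by 1 and i.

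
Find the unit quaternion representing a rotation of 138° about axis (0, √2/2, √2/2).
0.3584 + 0.6601j + 0.6601k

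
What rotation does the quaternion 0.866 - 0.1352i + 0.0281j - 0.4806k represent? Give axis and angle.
axis = (-0.2704, 0.0562, -0.9611), θ = π/3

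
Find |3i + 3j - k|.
√19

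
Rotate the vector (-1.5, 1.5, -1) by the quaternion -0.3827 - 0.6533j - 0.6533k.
(-0.189, -1.384, 1.884)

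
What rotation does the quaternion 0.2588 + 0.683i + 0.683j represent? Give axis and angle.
axis = (√2/2, √2/2, 0), θ = 5π/6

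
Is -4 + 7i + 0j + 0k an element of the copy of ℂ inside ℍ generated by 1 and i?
Yes. The quaternion -4 + 7i has j- and k-coefficients y = z = 0, so it lies in the complex subalgebra spanned by 1 and i.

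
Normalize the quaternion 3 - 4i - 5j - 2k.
0.4082 - 0.5443i - 0.6804j - 0.2722k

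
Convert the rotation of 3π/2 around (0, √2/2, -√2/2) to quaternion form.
-0.7071 + 0.5j - 0.5k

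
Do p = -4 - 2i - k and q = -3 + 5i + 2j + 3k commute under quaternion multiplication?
No: pq = 25 - 12i - 7j - 13k ≠ 25 - 16i - 9j - 5k = qp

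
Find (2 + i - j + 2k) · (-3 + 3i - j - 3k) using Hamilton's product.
-4 + 8i + 10j - 10k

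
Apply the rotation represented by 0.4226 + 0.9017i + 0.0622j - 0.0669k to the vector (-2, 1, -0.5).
(-1.764, -0.361, 1.417)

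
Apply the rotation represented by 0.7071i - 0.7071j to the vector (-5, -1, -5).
(1, 5, 5)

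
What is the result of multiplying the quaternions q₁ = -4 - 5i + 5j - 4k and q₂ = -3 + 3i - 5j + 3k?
64 - 2i + 8j + 10k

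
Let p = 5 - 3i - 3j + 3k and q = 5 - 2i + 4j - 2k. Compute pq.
37 - 31i - 7j - 13k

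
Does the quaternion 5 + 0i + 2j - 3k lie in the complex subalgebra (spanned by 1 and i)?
No. The quaternion 5 + 2j - 3k has j-coefficient y = 2 and k-coefficient z = -3, not both zero, so it does not lie in the complex subalgebra spanned by 1 and i.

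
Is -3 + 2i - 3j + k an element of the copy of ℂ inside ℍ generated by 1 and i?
No. The quaternion -3 + 2i - 3j + k has j-coefficient y = -3 and k-coefficient z = 1, not both zero, so it does not lie in the complex subalgebra spanned by 1 and i.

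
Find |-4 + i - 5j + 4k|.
√58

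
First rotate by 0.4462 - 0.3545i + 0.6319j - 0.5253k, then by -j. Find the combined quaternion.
0.6319 + 0.5253i - 0.4462j - 0.3545k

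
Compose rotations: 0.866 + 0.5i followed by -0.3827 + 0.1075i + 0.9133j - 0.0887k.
-0.3852 - 0.0983i + 0.7466j - 0.5335k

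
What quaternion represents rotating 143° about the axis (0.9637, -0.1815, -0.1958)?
0.3173 + 0.9139i - 0.1721j - 0.1857k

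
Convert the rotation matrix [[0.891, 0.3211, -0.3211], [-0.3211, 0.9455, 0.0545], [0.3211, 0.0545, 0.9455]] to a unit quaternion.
0.9724 - 0.1651j - 0.1651k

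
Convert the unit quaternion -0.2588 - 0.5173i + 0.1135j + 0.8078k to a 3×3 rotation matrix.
[[-0.3308, 0.3007, -0.8945], [-0.5355, -0.8403, -0.0844], [-0.777, 0.4511, 0.439]]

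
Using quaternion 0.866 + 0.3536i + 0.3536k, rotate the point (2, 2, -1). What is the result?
(0.025, 2.837, 0.975)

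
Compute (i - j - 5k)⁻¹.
-0.037i + 0.037j + 0.1852k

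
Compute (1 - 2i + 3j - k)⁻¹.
0.0667 + 0.1333i - 0.2j + 0.0667k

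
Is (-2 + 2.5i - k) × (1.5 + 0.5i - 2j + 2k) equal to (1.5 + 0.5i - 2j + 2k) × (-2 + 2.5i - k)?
No: pq = -2.25 + 0.75i - 1.5j - 10.5k ≠ -2.25 + 4.75i + 9.5j - 0.5k = qp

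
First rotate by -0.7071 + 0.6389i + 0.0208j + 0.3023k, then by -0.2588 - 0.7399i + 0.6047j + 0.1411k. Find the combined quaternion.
0.6005 + 0.5377i - 0.1191j - 0.5797k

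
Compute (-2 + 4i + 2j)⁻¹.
-0.0833 - 0.1667i - 0.0833j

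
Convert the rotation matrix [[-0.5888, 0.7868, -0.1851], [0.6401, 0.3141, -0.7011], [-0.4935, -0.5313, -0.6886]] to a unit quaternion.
0.0958 + 0.4432i + 0.8049j - 0.3828k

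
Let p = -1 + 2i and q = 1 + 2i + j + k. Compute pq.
-5 - 3j + k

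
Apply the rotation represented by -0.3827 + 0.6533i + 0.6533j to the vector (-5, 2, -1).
(1.475, -4.475, -2.793)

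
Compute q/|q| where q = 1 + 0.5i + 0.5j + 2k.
0.4264 + 0.2132i + 0.2132j + 0.8528k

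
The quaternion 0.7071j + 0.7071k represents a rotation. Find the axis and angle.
axis = (0, √2/2, √2/2), θ = π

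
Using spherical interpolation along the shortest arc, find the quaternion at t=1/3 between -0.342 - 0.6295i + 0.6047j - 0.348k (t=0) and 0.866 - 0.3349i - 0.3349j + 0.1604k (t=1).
-0.6294 - 0.346i + 0.6089j - 0.3368k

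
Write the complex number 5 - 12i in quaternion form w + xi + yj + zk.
5 - 12i + 0j + 0k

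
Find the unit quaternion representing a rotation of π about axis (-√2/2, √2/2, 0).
-0.7071i + 0.7071j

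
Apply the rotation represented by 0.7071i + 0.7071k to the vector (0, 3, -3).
(-3, -3, 0)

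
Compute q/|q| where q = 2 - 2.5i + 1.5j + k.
0.5443 - 0.6804i + 0.4082j + 0.2722k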